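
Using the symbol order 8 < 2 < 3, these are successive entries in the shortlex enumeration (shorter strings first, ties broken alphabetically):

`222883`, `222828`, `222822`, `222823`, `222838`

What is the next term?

Find the rightmost character of 222838 below 3, bump it to the next letter, and reset everything to its right to 8.

222832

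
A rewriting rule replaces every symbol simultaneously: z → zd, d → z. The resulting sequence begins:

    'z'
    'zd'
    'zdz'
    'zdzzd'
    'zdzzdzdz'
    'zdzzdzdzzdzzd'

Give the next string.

Applying the rule to each of the 13 symbols of zdzzdzdzzdzzd gives the pieces zd z zd zd z zd z zd zd z zd zd z, which concatenate to the answer.

zdzzdzdzzdzzdzdzzdzdz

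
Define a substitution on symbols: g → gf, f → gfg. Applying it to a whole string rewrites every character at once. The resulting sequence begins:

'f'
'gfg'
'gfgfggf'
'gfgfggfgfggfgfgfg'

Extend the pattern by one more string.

Rewriting the 17 symbols of gfgfggfgfggfgfgfg one by one yields gf gfg gf gfg gf gf gfg gf gfg gf gf gfg gf gfg gf gfg gf; concatenated:

gfgfggfgfggfgfgfggfgfggfgfgfggfgfggfgfggf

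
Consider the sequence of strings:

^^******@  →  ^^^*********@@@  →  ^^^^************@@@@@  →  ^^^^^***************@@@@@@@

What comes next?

The n-th term is n+1 ^'s then 3n+3 *'s then 2n-1 @'s (n = 1, 2, …).
For the next term, n = 5, so the run lengths are 6, 18, 9.

^^^^^^******************@@@@@@@@@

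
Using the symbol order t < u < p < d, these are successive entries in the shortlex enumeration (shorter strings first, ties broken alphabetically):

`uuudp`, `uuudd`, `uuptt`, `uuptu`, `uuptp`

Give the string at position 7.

Advancing 2 positions from uuptp through uuptp → uuptd reaches term 7.

uuput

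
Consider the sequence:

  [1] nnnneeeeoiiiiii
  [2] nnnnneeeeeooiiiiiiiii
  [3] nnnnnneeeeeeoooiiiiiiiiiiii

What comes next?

Term n consists of n+2 n's, followed by n+2 e's, followed by n-1 o's, followed by 3n i's, where the shown terms are n = 2, 3, 4.
At n = 5 the blocks have lengths 7, 7, 4, 15.

nnnnnnneeeeeeeooooiiiiiiiiiiiiiii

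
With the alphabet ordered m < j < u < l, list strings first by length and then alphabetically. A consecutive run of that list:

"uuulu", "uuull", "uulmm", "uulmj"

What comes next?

Treat uulmj as a base-4 numeral over the given alphabet and add one, carrying through any trailing l's.

uulmu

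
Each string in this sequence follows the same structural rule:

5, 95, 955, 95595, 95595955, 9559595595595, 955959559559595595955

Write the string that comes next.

Each term (from the third on) is the previous term followed by the one before it: term 3 = 95·5 = 955.
Continuing: 955959559559595595955 · 9559595595595 gives term 8.

9559595595595955959559559595595595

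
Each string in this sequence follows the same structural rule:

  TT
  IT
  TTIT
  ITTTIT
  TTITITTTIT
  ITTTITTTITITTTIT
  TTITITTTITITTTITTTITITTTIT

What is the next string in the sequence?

ITTTITTTITITTTITTTITITTTITITTTITTTITITTTIT

Each term (from the third on) is the two preceding terms concatenated in order: term 3 = TT·IT = TTIT.
The next term joins ITTTITTTITITTTIT and TTITITTTITITTTITTTITITTTIT.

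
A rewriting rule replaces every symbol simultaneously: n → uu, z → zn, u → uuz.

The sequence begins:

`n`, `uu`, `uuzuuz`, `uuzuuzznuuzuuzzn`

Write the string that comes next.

uuzuuzznuuzuuzznznuuuuzuuzznuuzuuzznznuu

Applying the rule to each of the 16 symbols of uuzuuzznuuzuuzzn gives the pieces uuz uuz zn uuz uuz zn zn uu uuz uuz zn uuz uuz zn zn uu, which concatenate to the answer.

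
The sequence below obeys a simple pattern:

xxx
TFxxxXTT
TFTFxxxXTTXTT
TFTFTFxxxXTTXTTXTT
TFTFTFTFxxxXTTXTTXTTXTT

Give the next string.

TFTFTFTFTFxxxXTTXTTXTTXTTXTT

Every step adds TF to the front and XTT to the end of the previous string.
One more step from TFTFTFTFxxxXTTXTTXTTXTT gives the answer.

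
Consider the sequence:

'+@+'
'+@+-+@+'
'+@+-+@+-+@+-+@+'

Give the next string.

+@+-+@+-+@+-+@+-+@+-+@+-+@+-+@+

Each string is two copies of the previous one joined by '-'.
So the next term is two copies of +@+-+@+-+@+-+@+ with '-' between the halves.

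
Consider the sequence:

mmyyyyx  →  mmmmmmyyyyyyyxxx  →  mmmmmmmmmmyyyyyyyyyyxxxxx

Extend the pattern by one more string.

Reading off run lengths: m runs 2, 6, 10; y runs 4, 7, 10; x runs 1, 3, 5 — each is linear in n (n = 1, 2, …).
Setting n = 4 gives 14, 13, 7 characters in each block.

mmmmmmmmmmmmmmyyyyyyyyyyyyyxxxxxxx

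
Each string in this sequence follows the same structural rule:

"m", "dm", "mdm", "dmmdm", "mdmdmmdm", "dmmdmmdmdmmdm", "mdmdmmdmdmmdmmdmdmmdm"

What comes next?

From term 3 onward, concatenate the second-to-last term with the last: m·dm = mdm, dm·mdm = dmmdm, …
The next term joins dmmdmmdmdmmdm and mdmdmmdmdmmdmmdmdmmdm.

dmmdmmdmdmmdmmdmdmmdmdmmdmmdmdmmdm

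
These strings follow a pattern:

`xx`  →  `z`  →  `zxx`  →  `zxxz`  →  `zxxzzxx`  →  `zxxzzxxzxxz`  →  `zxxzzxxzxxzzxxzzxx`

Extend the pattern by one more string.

zxxzzxxzxxzzxxzzxxzxxzzxxzxxz

This is a Fibonacci-style word recurrence s(k) = s(k−1)·s(k−2): e.g. z·xx = zxx.
Continuing: zxxzzxxzxxzzxxzzxx · zxxzzxxzxxz gives term 8.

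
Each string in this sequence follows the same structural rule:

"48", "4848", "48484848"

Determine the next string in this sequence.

4848484848484848

s(k+1) = s(k)·s(k) — each term doubles the last.
So the next term is two copies of 48484848.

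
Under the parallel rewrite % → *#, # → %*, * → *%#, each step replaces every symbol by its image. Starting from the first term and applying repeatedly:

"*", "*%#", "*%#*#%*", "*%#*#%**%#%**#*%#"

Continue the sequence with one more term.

Applying the rule to each of the 17 symbols of *%#*#%**%#%**#*%# gives the pieces *%# *# %* *%# %* *# *%# *%# *# %* *# *%# *%# %* *%# *# %*, which concatenate to the answer.

*%#*#%**%#%**#*%#*%#*#%**#*%#*%#%**%#*#%*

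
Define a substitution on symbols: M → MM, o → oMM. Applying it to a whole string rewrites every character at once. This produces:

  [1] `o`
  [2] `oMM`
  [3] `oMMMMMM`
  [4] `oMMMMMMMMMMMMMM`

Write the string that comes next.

oMMMMMMMMMMMMMMMMMMMMMMMMMMMMMM

Replace each of the 15 characters of oMMMMMMMMMMMMMM in place — oMM MM MM MM MM MM MM MM MM MM MM MM MM MM MM — and concatenate.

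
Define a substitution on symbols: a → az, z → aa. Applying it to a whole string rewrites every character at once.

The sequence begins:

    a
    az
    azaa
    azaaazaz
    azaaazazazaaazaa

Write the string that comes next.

Rewriting the 16 symbols of azaaazazazaaazaa one by one yields az aa az az az aa az aa az aa az az az aa az az; concatenated:

azaaazazazaaazaaazaaazazazaaazaz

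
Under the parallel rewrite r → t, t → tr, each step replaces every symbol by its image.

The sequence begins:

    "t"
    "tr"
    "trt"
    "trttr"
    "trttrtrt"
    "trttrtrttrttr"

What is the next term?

Rewriting the 13 symbols of trttrtrttrttr one by one yields tr t tr tr t tr t tr tr t tr tr t; concatenated:

trttrtrttrttrtrttrtrt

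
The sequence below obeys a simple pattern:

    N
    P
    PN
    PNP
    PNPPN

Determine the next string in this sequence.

This is a Fibonacci-style word recurrence s(k) = s(k−1)·s(k−2): e.g. P·N = PN.
So term 6 is PNPPN·PNP.

PNPPNPNP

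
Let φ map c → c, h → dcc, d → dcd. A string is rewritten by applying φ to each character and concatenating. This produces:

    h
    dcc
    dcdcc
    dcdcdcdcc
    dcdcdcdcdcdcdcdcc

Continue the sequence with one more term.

dcdcdcdcdcdcdcdcdcdcdcdcdcdcdcdcc

Replace each of the 17 characters of dcdcdcdcdcdcdcdcc in place — dcd c dcd c dcd c dcd c dcd c dcd c dcd c dcd c c — and concatenate.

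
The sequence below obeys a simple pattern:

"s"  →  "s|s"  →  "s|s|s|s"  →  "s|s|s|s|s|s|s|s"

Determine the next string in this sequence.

s|s|s|s|s|s|s|s|s|s|s|s|s|s|s|s

Each string is two copies of the previous one joined by '|'.
One more doubling of s|s|s|s|s|s|s|s gives the answer.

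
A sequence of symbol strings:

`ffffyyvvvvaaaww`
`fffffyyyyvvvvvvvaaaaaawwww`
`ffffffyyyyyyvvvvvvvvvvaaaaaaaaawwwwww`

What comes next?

Term n consists of n+3 f's, followed by 2n y's, followed by 3n+1 v's, followed by 3n a's, followed by 2n w's (n = 1, 2, …).
At n = 4 the blocks have lengths 7, 8, 13, 12, 8.

fffffffyyyyyyyyvvvvvvvvvvvvvaaaaaaaaaaaawwwwwwww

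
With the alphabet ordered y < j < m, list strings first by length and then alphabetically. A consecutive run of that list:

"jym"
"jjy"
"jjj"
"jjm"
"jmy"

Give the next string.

jmj

Treat jmy as a base-3 numeral over the given alphabet and add one, carrying through any trailing m's.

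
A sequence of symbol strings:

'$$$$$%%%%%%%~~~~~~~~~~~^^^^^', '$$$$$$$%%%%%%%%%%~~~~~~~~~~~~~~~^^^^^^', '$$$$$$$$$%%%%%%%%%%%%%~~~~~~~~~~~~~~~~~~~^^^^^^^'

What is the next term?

Reading off run lengths: $ runs 5, 7, 9; % runs 7, 10, 13; ~ runs 11, 15, 19; ^ runs 5, 6, 7 — each is linear in n, where the shown terms are n = 2, 3, 4.
At n = 5 the blocks have lengths 11, 16, 23, 8.

$$$$$$$$$$$%%%%%%%%%%%%%%%%~~~~~~~~~~~~~~~~~~~~~~~^^^^^^^^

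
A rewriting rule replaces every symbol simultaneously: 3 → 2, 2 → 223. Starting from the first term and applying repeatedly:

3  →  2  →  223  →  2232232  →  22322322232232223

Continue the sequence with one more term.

22322322232232223223223222322322232232232

Replace each of the 17 characters of 22322322232232223 in place — 223 223 2 223 223 2 223 223 223 2 223 223 2 223 223 223 2 — and concatenate.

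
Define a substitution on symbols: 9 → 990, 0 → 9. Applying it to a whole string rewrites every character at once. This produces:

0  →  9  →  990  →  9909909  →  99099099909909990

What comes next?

Applying the rule to each of the 17 symbols of 99099099909909990 gives the pieces 990 990 9 990 990 9 990 990 990 9 990 990 9 990 990 990 9, which concatenate to the answer.

99099099909909990990990999099099909909909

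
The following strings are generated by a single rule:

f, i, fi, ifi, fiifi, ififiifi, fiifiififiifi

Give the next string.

This is a Fibonacci-style word recurrence s(k) = s(k−2)·s(k−1): e.g. f·i = fi.
So term 8 is ififiifi·fiifiififiifi.

ififiififiifiififiifi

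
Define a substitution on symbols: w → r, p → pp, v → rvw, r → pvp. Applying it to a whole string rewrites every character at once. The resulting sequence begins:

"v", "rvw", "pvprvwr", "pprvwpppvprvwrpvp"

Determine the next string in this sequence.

Rewriting the 17 symbols of pprvwpppvprvwrpvp one by one yields pp pp pvp rvw r pp pp pp rvw pp pvp rvw r pvp pp rvw pp; concatenated:

pppppvprvwrpppppprvwpppvprvwrpvppprvwpp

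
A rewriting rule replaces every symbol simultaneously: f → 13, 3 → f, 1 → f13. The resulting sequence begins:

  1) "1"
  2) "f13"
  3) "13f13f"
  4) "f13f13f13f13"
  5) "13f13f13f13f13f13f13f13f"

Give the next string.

f13f13f13f13f13f13f13f13f13f13f13f13f13f13f13f13

φ(13f13f13f13f13f13f13f13f) expands symbol-by-symbol to f13 f 13 f13 f 13 f13 f 13 f13 f 13 f13 f 13 f13 f 13 f13 f 13 f13 f 13; joining the 24 pieces gives the next term.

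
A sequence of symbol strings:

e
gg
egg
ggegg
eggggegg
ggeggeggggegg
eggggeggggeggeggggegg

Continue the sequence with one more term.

This is a Fibonacci-style word recurrence s(k) = s(k−2)·s(k−1): e.g. e·gg = egg.
The next term joins ggeggeggggegg and eggggeggggeggeggggegg.

ggeggeggggeggeggggeggggeggeggggegg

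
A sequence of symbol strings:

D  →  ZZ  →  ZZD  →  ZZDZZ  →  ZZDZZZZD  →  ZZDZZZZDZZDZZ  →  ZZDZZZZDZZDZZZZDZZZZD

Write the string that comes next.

ZZDZZZZDZZDZZZZDZZZZDZZDZZZZDZZDZZ

Each term (from the third on) is the previous term followed by the one before it: term 3 = ZZ·D = ZZD.
Continuing: ZZDZZZZDZZDZZZZDZZZZD · ZZDZZZZDZZDZZ gives term 8.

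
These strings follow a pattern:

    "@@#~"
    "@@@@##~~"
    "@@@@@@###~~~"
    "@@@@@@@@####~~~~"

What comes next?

Term n consists of 2n @'s, followed by n #'s, followed by n ~'s (n = 1, 2, …).
Setting n = 5 gives 10, 5, 5 characters in each block.

@@@@@@@@@@#####~~~~~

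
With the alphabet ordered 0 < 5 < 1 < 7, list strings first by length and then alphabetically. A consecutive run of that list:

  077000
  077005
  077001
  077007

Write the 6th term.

Advancing 2 positions from 077007 through 077007 → 077050 reaches term 6.

077055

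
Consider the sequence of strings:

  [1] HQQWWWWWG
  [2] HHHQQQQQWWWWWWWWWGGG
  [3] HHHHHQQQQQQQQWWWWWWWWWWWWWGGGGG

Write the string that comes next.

Reading off run lengths: H runs 1, 3, 5; Q runs 2, 5, 8; W runs 5, 9, 13; G runs 1, 3, 5 — each is linear in n (n = 1, 2, …).
For the next term, n = 4, so the run lengths are 7, 11, 17, 7.

HHHHHHHQQQQQQQQQQQWWWWWWWWWWWWWWWWWGGGGGGG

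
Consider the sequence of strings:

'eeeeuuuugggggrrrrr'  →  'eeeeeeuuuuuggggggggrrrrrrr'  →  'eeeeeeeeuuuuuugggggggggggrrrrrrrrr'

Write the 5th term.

The n-th term is 2n e's then n+2 u's then 3n-1 g's then 2n+1 r's, where the shown terms are n = 2, 3, 4.
Setting n = 6 gives 12, 8, 17, 13 characters in each block.

eeeeeeeeeeeeuuuuuuuugggggggggggggggggrrrrrrrrrrrrr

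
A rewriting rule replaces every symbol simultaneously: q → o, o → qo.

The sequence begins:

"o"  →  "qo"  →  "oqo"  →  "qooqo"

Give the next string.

Rewriting each symbol of qooqo: q→o, o→qo, o→qo, q→o, o→qo, which concatenates to o qo qo o qo.

oqoqooqo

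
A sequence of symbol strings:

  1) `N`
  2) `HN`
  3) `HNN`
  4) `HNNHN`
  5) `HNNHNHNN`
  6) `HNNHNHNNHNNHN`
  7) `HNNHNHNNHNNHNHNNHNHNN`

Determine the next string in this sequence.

From term 3 onward, concatenate the last term with the second-to-last: HN·N = HNN, HNN·HN = HNNHN, …
The next term joins HNNHNHNNHNNHNHNNHNHNN and HNNHNHNNHNNHN.

HNNHNHNNHNNHNHNNHNHNNHNNHNHNNHNNHN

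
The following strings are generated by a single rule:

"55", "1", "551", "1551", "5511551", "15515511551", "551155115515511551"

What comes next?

From term 3 onward, concatenate the second-to-last term with the last: 55·1 = 551, 1·551 = 1551, …
Continuing: 15515511551 · 551155115515511551 gives term 8.

15515511551551155115515511551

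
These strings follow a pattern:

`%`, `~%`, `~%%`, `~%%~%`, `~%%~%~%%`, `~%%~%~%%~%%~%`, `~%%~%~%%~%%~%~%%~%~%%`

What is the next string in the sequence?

~%%~%~%%~%%~%~%%~%~%%~%%~%~%%~%%~%

From term 3 onward, concatenate the last term with the second-to-last: ~%·% = ~%%, ~%%·~% = ~%%~%, …
The next term joins ~%%~%~%%~%%~%~%%~%~%% and ~%%~%~%%~%%~%.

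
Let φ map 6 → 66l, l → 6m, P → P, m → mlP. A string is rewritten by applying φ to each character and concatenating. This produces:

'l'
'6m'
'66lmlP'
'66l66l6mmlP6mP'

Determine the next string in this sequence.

66l66l6m66l66l6m66lmlPmlP6mP66lmlPP

φ(66l66l6mmlP6mP) expands symbol-by-symbol to 66l 66l 6m 66l 66l 6m 66l mlP mlP 6m P 66l mlP P; joining the 14 pieces gives the next term.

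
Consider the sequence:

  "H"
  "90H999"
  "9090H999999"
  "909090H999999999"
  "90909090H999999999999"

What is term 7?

909090909090H999999999999999999

Every step adds 90 to the front and 999 to the end of the previous string.
From 90909090H999999999999, 2 further steps: 90909090H999999999999 → 9090909090H999999999999999 → (answer).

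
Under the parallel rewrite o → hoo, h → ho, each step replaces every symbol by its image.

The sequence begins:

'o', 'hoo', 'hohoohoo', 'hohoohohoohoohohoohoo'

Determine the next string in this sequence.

Rewriting the 21 symbols of hohoohohoohoohohoohoo one by one yields ho hoo ho hoo hoo ho hoo ho hoo hoo ho hoo hoo ho hoo ho hoo hoo ho hoo hoo; concatenated:

hohoohohoohoohohoohohoohoohohoohoohohoohohoohoohohoohoo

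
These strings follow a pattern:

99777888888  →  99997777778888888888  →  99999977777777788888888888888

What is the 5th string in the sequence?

Reading off run lengths: 9 runs 2, 4, 6; 7 runs 3, 6, 9; 8 runs 6, 10, 14 — each is linear in n (n = 1, 2, …).
Setting n = 5 gives 10, 15, 22 characters in each block.

99999999997777777777777778888888888888888888888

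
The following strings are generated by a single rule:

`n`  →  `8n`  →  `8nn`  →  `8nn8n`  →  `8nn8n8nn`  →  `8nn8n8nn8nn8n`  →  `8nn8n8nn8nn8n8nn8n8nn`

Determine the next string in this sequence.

8nn8n8nn8nn8n8nn8n8nn8nn8n8nn8nn8n

From term 3 onward, concatenate the last term with the second-to-last: 8n·n = 8nn, 8nn·8n = 8nn8n, …
The next term joins 8nn8n8nn8nn8n8nn8n8nn and 8nn8n8nn8nn8n.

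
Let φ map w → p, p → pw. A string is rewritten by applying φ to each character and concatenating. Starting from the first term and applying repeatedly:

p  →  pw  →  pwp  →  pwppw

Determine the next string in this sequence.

pwppwpwp

Expanding pwppw: p→pw, w→p, p→pw, p→pw, w→p. Concatenated: pw p pw pw p.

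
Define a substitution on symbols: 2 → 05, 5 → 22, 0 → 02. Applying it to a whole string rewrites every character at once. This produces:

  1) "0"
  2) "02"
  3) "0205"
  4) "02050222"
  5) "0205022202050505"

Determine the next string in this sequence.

02050222020505050205022202220222

Applying the rule to each of the 16 symbols of 0205022202050505 gives the pieces 02 05 02 22 02 05 05 05 02 05 02 22 02 22 02 22, which concatenate to the answer.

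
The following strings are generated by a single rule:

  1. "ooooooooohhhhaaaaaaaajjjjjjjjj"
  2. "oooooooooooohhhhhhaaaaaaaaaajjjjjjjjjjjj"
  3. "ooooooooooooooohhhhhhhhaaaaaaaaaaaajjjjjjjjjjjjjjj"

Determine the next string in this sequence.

oooooooooooooooooohhhhhhhhhhaaaaaaaaaaaaaajjjjjjjjjjjjjjjjjj

Term n consists of 3n o's, followed by 2n-2 h's, followed by 2n+2 a's, followed by 3n j's, where the shown terms are n = 3, 4, 5.
At n = 6 the blocks have lengths 18, 10, 14, 18.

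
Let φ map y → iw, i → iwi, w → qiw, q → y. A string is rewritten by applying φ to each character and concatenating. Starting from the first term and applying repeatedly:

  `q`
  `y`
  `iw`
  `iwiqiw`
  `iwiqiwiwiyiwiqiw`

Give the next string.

Applying the rule to each of the 16 symbols of iwiqiwiwiyiwiqiw gives the pieces iwi qiw iwi y iwi qiw iwi qiw iwi iw iwi qiw iwi y iwi qiw, which concatenate to the answer.

iwiqiwiwiyiwiqiwiwiqiwiwiiwiwiqiwiwiyiwiqiw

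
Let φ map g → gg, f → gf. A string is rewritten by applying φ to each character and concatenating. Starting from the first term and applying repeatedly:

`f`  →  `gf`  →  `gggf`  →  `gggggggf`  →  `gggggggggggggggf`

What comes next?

Rewriting the 16 symbols of gggggggggggggggf one by one yields gg gg gg gg gg gg gg gg gg gg gg gg gg gg gg gf; concatenated:

gggggggggggggggggggggggggggggggf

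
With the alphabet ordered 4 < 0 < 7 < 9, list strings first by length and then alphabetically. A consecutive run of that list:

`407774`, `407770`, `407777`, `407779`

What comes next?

The successor of 407779 increments the rightmost position that isn't already 9 and resets every position after it to 4.

407794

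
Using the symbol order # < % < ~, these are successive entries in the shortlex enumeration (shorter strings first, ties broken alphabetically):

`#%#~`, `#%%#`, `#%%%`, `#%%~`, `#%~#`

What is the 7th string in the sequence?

#%~~

Continuing the enumeration 2 steps past #%~#: #%~# → #%~% → (answer).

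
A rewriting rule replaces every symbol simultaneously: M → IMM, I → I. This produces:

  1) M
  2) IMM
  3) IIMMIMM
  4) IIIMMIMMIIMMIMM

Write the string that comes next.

IIIIMMIMMIIMMIMMIIIMMIMMIIMMIMM

Replace each of the 15 characters of IIIMMIMMIIMMIMM in place — I I I IMM IMM I IMM IMM I I IMM IMM I IMM IMM — and concatenate.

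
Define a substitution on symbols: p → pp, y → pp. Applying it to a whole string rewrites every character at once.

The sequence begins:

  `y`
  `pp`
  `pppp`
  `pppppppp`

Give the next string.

Expanding pppppppp: p→pp, p→pp, p→pp, p→pp, p→pp, p→pp, p→pp, p→pp. Concatenated: pp pp pp pp pp pp pp pp.

pppppppppppppppp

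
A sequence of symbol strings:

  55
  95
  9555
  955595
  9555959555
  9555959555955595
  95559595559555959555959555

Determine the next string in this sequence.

955595955595559595559595559555959555955595

Each term (from the third on) is the previous term followed by the one before it: term 3 = 95·55 = 9555.
Continuing: 95559595559555959555959555 · 9555959555955595 gives term 8.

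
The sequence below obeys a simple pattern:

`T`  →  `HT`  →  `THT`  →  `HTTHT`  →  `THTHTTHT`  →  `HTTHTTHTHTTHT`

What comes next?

Each term (from the third on) is the two preceding terms concatenated in order: term 3 = T·HT = THT.
Continuing: THTHTTHT · HTTHTTHTHTTHT gives term 7.

THTHTTHTHTTHTTHTHTTHT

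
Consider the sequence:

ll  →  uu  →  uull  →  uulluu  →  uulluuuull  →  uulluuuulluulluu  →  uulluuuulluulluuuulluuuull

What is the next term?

Each term (from the third on) is the previous term followed by the one before it: term 3 = uu·ll = uull.
Continuing: uulluuuulluulluuuulluuuull · uulluuuulluulluu gives term 8.

uulluuuulluulluuuulluuuulluulluuuulluulluu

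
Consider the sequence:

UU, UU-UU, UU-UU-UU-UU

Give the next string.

UU-UU-UU-UU-UU-UU-UU-UU

Every step duplicates the string with '-' between the halves.
One more doubling of UU-UU-UU-UU gives the answer.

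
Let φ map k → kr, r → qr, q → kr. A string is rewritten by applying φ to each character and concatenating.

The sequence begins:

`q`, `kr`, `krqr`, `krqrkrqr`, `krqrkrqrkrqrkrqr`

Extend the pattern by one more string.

Replace each of the 16 characters of krqrkrqrkrqrkrqr in place — kr qr kr qr kr qr kr qr kr qr kr qr kr qr kr qr — and concatenate.

krqrkrqrkrqrkrqrkrqrkrqrkrqrkrqr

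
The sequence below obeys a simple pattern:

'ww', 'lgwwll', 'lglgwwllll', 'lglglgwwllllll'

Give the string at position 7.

lglglglglglgwwllllllllllll

Every step adds lg to the front and ll to the end of the previous string.
From lglglgwwllllll, 3 further steps: lglglgwwllllll → lglglglgwwllllllll → lglglglglgwwllllllllll → (answer).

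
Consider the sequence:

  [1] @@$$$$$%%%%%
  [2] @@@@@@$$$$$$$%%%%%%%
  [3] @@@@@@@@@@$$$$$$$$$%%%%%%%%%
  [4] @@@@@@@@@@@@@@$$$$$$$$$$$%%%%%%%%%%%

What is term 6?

Each string has the form @^{4n-2} $^{2n+3} %^{2n+3} (n = 1, 2, …).
For term 6, n = 6, so the run lengths are 22, 15, 15.

@@@@@@@@@@@@@@@@@@@@@@$$$$$$$$$$$$$$$%%%%%%%%%%%%%%%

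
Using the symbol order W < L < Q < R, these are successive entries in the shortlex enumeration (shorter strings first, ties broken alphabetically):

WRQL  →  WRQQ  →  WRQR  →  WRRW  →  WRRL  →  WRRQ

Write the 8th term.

Stepping forward 2 times from WRRQ: WRRQ → WRRR, then the target.

LWWW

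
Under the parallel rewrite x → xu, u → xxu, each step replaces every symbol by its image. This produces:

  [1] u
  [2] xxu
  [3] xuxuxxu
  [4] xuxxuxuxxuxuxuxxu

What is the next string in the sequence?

Replace each of the 17 characters of xuxxuxuxxuxuxuxxu in place — xu xxu xu xu xxu xu xxu xu xu xxu xu xxu xu xxu xu xu xxu — and concatenate.

xuxxuxuxuxxuxuxxuxuxuxxuxuxxuxuxxuxuxuxxu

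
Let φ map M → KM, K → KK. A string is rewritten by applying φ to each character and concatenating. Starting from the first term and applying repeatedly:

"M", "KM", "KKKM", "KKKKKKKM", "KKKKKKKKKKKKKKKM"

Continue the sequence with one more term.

KKKKKKKKKKKKKKKKKKKKKKKKKKKKKKKM

Replace each of the 16 characters of KKKKKKKKKKKKKKKM in place — KK KK KK KK KK KK KK KK KK KK KK KK KK KK KK KM — and concatenate.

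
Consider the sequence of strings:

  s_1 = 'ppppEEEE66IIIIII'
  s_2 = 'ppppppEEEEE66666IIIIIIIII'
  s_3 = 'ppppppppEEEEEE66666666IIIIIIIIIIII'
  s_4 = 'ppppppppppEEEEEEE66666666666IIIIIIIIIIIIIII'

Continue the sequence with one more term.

ppppppppppppEEEEEEEE66666666666666IIIIIIIIIIIIIIIIII

Reading off run lengths: p runs 4, 6, 8, 10; E runs 4, 5, 6, 7; 6 runs 2, 5, 8, 11; I runs 6, 9, 12, 15 — each is linear in n (n = 1, 2, …).
Setting n = 5 gives 12, 8, 14, 18 characters in each block.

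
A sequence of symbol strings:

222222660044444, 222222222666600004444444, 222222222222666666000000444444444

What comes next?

222222222222222666666660000000044444444444

Reading off run lengths: 2 runs 6, 9, 12; 6 runs 2, 4, 6; 0 runs 2, 4, 6; 4 runs 5, 7, 9 — each is linear in n (n = 1, 2, …).
At n = 4 the blocks have lengths 15, 8, 8, 11.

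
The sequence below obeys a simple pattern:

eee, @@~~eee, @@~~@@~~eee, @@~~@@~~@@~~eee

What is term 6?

@@~~@@~~@@~~@@~~@@~~eee

Every step adds @@~~ at the front: s(k+1) = @@~~·s(k).
From @@~~@@~~@@~~eee, 2 further steps: @@~~@@~~@@~~eee → @@~~@@~~@@~~@@~~eee → (answer).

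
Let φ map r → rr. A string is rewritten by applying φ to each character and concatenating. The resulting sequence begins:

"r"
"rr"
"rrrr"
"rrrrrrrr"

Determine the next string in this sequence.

rrrrrrrrrrrrrrrr

Rewriting each symbol of rrrrrrrr: r→rr, r→rr, r→rr, r→rr, r→rr, r→rr, r→rr, r→rr, which concatenates to rr rr rr rr rr rr rr rr.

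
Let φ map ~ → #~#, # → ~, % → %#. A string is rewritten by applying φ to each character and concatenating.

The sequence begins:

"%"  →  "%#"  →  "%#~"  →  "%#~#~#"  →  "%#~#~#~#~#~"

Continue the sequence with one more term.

%#~#~#~#~#~#~#~#~#~#~#

Apply φ to %#~#~#~#~#~ symbol by symbol: %→%#, #→~, ~→#~#, #→~, ~→#~#, #→~, ~→#~#, #→~, ~→#~#, #→~, ~→#~#; joined: %# ~ #~# ~ #~# ~ #~# ~ #~# ~ #~#.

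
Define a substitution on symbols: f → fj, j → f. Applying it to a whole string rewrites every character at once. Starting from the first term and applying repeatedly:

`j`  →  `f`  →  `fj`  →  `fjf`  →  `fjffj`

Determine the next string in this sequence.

fjffjfjf

Apply φ to fjffj symbol by symbol: f→fj, j→f, f→fj, f→fj, j→f; joined: fj f fj fj f.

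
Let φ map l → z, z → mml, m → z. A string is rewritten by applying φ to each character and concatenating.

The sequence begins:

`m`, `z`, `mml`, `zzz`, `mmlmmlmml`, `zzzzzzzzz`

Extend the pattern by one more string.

Apply φ to zzzzzzzzz symbol by symbol: z→mml, z→mml, z→mml, z→mml, z→mml, z→mml, z→mml, z→mml, z→mml; joined: mml mml mml mml mml mml mml mml mml.

mmlmmlmmlmmlmmlmmlmmlmmlmml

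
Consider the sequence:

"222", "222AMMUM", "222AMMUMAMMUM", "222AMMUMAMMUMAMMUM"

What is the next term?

Each term is the previous one with AMMUM appended.
Applying this once more to 222AMMUMAMMUMAMMUM:

222AMMUMAMMUMAMMUMAMMUM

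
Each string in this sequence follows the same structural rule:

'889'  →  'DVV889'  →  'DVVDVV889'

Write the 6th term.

DVVDVVDVVDVVDVV889

Every step adds DVV at the front: s(k+1) = DVV·s(k).
From DVVDVV889, 3 further steps: DVVDVV889 → DVVDVVDVV889 → DVVDVVDVVDVV889 → (answer).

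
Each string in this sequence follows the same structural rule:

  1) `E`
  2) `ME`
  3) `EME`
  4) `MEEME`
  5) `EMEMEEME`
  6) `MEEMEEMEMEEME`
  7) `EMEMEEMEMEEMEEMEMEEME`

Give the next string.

Each term (from the third on) is the two preceding terms concatenated in order: term 3 = E·ME = EME.
Continuing: MEEMEEMEMEEME · EMEMEEMEMEEMEEMEMEEME gives term 8.

MEEMEEMEMEEMEEMEMEEMEMEEMEEMEMEEME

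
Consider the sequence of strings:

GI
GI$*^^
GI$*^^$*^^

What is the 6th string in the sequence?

The strings grow by a fixed suffix $*^^ each time.
From GI$*^^$*^^, 3 further steps: GI$*^^$*^^ → GI$*^^$*^^$*^^ → GI$*^^$*^^$*^^$*^^ → (answer).

GI$*^^$*^^$*^^$*^^$*^^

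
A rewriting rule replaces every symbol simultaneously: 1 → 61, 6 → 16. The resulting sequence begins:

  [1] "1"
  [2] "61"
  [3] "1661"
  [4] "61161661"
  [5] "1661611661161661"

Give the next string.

61161661166161161661611661161661

Replace each of the 16 characters of 1661611661161661 in place — 61 16 16 61 16 61 61 16 16 61 61 16 61 16 16 61 — and concatenate.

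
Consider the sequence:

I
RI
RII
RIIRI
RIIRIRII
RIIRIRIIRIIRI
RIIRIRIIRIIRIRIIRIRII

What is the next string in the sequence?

Each term (from the third on) is the previous term followed by the one before it: term 3 = RI·I = RII.
So term 8 is RIIRIRIIRIIRIRIIRIRII·RIIRIRIIRIIRI.

RIIRIRIIRIIRIRIIRIRIIRIIRIRIIRIIRI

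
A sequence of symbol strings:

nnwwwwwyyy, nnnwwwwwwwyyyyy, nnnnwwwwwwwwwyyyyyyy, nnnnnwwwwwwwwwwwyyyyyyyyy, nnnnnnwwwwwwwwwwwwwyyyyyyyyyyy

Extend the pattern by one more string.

nnnnnnnwwwwwwwwwwwwwwwyyyyyyyyyyyyy

Term n consists of n n's, followed by 2n+1 w's, followed by 2n-1 y's, where the shown terms are n = 2, 3, 4, 5, 6.
Setting n = 7 gives 7, 15, 13 characters in each block.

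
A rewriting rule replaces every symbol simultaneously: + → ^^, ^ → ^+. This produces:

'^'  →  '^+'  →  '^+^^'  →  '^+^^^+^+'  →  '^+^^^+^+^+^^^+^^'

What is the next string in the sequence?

^+^^^+^+^+^^^+^^^+^^^+^+^+^^^+^+

φ(^+^^^+^+^+^^^+^^) expands symbol-by-symbol to ^+ ^^ ^+ ^+ ^+ ^^ ^+ ^^ ^+ ^^ ^+ ^+ ^+ ^^ ^+ ^+; joining the 16 pieces gives the next term.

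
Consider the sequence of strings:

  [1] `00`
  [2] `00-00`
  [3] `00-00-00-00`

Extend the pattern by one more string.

Every step duplicates the string with '-' between the halves.
Doubling 00-00-00-00 with '-' between the halves:

00-00-00-00-00-00-00-00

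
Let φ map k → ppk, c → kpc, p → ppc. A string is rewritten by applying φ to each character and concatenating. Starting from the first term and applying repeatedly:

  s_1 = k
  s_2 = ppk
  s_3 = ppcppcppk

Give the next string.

ppcppckpcppcppckpcppcppcppk

Expanding ppcppcppk: p→ppc, p→ppc, c→kpc, p→ppc, p→ppc, c→kpc, p→ppc, p→ppc, k→ppk. Concatenated: ppc ppc kpc ppc ppc kpc ppc ppc ppk.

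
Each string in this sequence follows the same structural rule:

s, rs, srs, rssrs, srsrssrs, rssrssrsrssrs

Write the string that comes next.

srsrssrsrssrssrsrssrs

Each term (from the third on) is the two preceding terms concatenated in order: term 3 = s·rs = srs.
The next term joins srsrssrs and rssrssrsrssrs.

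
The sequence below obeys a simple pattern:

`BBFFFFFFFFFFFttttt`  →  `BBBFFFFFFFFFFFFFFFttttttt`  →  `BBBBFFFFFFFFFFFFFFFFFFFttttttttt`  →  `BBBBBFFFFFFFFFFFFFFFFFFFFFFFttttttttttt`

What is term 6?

BBBBBBBFFFFFFFFFFFFFFFFFFFFFFFFFFFFFFFttttttttttttttt

The n-th term is n B's then 4n+3 F's then 2n+1 t's, where the shown terms are n = 2, 3, 4, 5.
At n = 7 the blocks have lengths 7, 31, 15.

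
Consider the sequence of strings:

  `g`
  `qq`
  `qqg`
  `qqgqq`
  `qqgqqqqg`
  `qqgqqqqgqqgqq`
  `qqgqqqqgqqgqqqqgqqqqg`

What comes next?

Each term (from the third on) is the previous term followed by the one before it: term 3 = qq·g = qqg.
So term 8 is qqgqqqqgqqgqqqqgqqqqg·qqgqqqqgqqgqq.

qqgqqqqgqqgqqqqgqqqqgqqgqqqqgqqgqq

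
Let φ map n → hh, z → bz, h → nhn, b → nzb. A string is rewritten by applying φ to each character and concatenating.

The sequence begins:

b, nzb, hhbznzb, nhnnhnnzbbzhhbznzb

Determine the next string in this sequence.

hhnhnhhhhnhnhhhhbznzbnzbbznhnnhnnzbbzhhbznzb

φ(nhnnhnnzbbzhhbznzb) expands symbol-by-symbol to hh nhn hh hh nhn hh hh bz nzb nzb bz nhn nhn nzb bz hh bz nzb; joining the 18 pieces gives the next term.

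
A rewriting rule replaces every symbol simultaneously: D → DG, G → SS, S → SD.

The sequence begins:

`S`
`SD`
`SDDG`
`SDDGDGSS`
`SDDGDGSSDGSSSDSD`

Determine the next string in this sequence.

SDDGDGSSDGSSSDSDDGSSSDSDSDDGSDDG

Applying the rule to each of the 16 symbols of SDDGDGSSDGSSSDSD gives the pieces SD DG DG SS DG SS SD SD DG SS SD SD SD DG SD DG, which concatenate to the answer.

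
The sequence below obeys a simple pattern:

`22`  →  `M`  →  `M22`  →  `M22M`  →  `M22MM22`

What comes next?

M22MM22M22M

This is a Fibonacci-style word recurrence s(k) = s(k−1)·s(k−2): e.g. M·22 = M22.
Continuing: M22MM22 · M22M gives term 6.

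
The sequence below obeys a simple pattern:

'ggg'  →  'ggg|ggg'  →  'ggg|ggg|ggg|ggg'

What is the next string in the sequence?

Every step duplicates the string with '|' between the halves.
One more doubling of ggg|ggg|ggg|ggg gives the answer.

ggg|ggg|ggg|ggg|ggg|ggg|ggg|ggg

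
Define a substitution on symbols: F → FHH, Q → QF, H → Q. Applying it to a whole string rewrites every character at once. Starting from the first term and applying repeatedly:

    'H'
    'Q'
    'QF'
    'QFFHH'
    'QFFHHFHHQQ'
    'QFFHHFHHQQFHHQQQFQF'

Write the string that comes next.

Rewriting the 19 symbols of QFFHHFHHQQFHHQQQFQF one by one yields QF FHH FHH Q Q FHH Q Q QF QF FHH Q Q QF QF QF FHH QF FHH; concatenated:

QFFHHFHHQQFHHQQQFQFFHHQQQFQFQFFHHQFFHH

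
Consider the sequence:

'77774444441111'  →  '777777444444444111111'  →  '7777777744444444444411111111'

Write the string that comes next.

Reading off run lengths: 7 runs 4, 6, 8; 4 runs 6, 9, 12; 1 runs 4, 6, 8 — each is linear in n, where the shown terms are n = 2, 3, 4.
At n = 5 the blocks have lengths 10, 15, 10.

77777777774444444444444441111111111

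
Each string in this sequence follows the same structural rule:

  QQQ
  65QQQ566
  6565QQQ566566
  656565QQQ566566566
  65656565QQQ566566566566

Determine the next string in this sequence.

6565656565QQQ566566566566566

Every step adds 65 to the front and 566 to the end of the previous string.
So the next term is 65·65656565QQQ566566566566·566.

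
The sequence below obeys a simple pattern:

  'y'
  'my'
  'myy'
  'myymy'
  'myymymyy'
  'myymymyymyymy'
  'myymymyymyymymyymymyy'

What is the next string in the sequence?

myymymyymyymymyymymyymyymymyymyymy

Each term (from the third on) is the previous term followed by the one before it: term 3 = my·y = myy.
So term 8 is myymymyymyymymyymymyy·myymymyymyymy.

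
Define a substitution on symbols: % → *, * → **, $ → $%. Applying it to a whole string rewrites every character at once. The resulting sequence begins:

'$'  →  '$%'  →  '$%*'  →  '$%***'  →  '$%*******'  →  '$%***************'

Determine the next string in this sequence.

φ($%***************) expands symbol-by-symbol to $% * ** ** ** ** ** ** ** ** ** ** ** ** ** ** **; joining the 17 pieces gives the next term.

$%*******************************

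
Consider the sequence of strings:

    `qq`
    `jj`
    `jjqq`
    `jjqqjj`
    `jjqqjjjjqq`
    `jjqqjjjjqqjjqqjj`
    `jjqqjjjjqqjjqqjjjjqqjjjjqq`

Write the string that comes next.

From term 3 onward, concatenate the last term with the second-to-last: jj·qq = jjqq, jjqq·jj = jjqqjj, …
The next term joins jjqqjjjjqqjjqqjjjjqqjjjjqq and jjqqjjjjqqjjqqjj.

jjqqjjjjqqjjqqjjjjqqjjjjqqjjqqjjjjqqjjqqjj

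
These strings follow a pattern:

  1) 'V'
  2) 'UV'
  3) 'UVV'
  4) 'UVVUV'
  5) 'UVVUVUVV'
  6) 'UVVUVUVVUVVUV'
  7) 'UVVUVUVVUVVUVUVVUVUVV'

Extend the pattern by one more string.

From term 3 onward, concatenate the last term with the second-to-last: UV·V = UVV, UVV·UV = UVVUV, …
Continuing: UVVUVUVVUVVUVUVVUVUVV · UVVUVUVVUVVUV gives term 8.

UVVUVUVVUVVUVUVVUVUVVUVVUVUVVUVVUV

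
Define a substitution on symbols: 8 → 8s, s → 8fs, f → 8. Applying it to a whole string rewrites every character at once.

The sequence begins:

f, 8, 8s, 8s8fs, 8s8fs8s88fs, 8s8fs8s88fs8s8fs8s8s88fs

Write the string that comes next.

Rewriting the 24 symbols of 8s8fs8s88fs8s8fs8s8s88fs one by one yields 8s 8fs 8s 8 8fs 8s 8fs 8s 8s 8 8fs 8s 8fs 8s 8 8fs 8s 8fs 8s 8fs 8s 8s 8 8fs; concatenated:

8s8fs8s88fs8s8fs8s8s88fs8s8fs8s88fs8s8fs8s8fs8s8s88fs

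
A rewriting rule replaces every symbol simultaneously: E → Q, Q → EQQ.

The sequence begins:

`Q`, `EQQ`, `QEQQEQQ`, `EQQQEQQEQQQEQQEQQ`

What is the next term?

Applying the rule to each of the 17 symbols of EQQQEQQEQQQEQQEQQ gives the pieces Q EQQ EQQ EQQ Q EQQ EQQ Q EQQ EQQ EQQ Q EQQ EQQ Q EQQ EQQ, which concatenate to the answer.

QEQQEQQEQQQEQQEQQQEQQEQQEQQQEQQEQQQEQQEQQ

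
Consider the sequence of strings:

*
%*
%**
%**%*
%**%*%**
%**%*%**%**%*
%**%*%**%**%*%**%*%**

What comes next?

%**%*%**%**%*%**%*%**%**%*%**%**%*

From term 3 onward, concatenate the last term with the second-to-last: %*·* = %**, %**·%* = %**%*, …
So term 8 is %**%*%**%**%*%**%*%**·%**%*%**%**%*.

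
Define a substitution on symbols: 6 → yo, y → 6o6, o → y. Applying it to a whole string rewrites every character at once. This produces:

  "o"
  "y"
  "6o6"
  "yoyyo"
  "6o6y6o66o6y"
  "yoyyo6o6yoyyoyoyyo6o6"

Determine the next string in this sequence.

Replace each of the 21 characters of yoyyo6o6yoyyoyoyyo6o6 in place — 6o6 y 6o6 6o6 y yo y yo 6o6 y 6o6 6o6 y 6o6 y 6o6 6o6 y yo y yo — and concatenate.

6o6y6o66o6yyoyyo6o6y6o66o6y6o6y6o66o6yyoyyo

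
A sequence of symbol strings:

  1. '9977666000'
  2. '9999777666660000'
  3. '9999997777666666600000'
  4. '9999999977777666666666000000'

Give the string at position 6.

9999999999997777777666666666666600000000

The n-th term is 2n 9's then n+1 7's then 2n+1 6's then n+2 0's (n = 1, 2, …).
At n = 6 the blocks have lengths 12, 7, 13, 8.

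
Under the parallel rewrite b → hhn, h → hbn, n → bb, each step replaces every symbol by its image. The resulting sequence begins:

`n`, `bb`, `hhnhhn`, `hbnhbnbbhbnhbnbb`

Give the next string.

hbnhhnbbhbnhhnbbhhnhhnhbnhhnbbhbnhhnbbhhnhhn

Applying the rule to each of the 16 symbols of hbnhbnbbhbnhbnbb gives the pieces hbn hhn bb hbn hhn bb hhn hhn hbn hhn bb hbn hhn bb hhn hhn, which concatenate to the answer.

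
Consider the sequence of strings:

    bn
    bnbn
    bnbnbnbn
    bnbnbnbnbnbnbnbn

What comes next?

Every step duplicates the string.
Doubling bnbnbnbnbnbnbnbn:

bnbnbnbnbnbnbnbnbnbnbnbnbnbnbnbn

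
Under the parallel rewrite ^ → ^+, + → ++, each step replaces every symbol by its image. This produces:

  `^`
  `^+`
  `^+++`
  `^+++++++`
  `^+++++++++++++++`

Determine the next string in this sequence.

Rewriting the 16 symbols of ^+++++++++++++++ one by one yields ^+ ++ ++ ++ ++ ++ ++ ++ ++ ++ ++ ++ ++ ++ ++ ++; concatenated:

^+++++++++++++++++++++++++++++++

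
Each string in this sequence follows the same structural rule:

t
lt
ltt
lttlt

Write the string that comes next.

From term 3 onward, concatenate the last term with the second-to-last: lt·t = ltt, ltt·lt = lttlt, …
So term 5 is lttlt·ltt.

lttltltt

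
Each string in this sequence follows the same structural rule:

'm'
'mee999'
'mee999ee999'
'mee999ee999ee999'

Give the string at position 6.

mee999ee999ee999ee999ee999

The strings grow by a fixed suffix ee999 each time.
From mee999ee999ee999, 2 further steps: mee999ee999ee999 → mee999ee999ee999ee999 → (answer).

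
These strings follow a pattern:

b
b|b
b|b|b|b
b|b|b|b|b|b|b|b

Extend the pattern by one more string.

s(k+1) = s(k)·|·s(k) — each term doubles the last with '|' between the halves.
Doubling b|b|b|b|b|b|b|b with '|' between the halves:

b|b|b|b|b|b|b|b|b|b|b|b|b|b|b|b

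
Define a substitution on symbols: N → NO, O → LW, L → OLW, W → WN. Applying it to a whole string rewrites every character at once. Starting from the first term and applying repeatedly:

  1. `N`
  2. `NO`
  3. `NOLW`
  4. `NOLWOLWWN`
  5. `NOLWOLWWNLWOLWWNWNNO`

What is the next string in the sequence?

NOLWOLWWNLWOLWWNWNNOOLWWNLWOLWWNWNNOWNNONOLW

Replace each of the 20 characters of NOLWOLWWNLWOLWWNWNNO in place — NO LW OLW WN LW OLW WN WN NO OLW WN LW OLW WN WN NO WN NO NO LW — and concatenate.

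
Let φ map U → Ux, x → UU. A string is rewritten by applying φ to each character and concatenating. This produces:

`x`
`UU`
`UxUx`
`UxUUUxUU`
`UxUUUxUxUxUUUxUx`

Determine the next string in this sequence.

Applying the rule to each of the 16 symbols of UxUUUxUxUxUUUxUx gives the pieces Ux UU Ux Ux Ux UU Ux UU Ux UU Ux Ux Ux UU Ux UU, which concatenate to the answer.

UxUUUxUxUxUUUxUUUxUUUxUxUxUUUxUU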